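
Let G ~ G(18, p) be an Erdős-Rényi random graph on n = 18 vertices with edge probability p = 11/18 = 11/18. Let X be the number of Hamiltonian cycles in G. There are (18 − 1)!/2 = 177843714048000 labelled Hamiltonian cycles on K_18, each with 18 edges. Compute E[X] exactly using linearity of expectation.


K_18 has (18 − 1)!/2 = 177843714048000 labelled Hamiltonian cycles.
For each such Hamiltonian cycle H, let X_H = 1 if all 18 edges of H are present in G. Then P[X_H = 1] = p^{18} = (11/18)^{18} = 5559917313492231481/39346408075296537575424.
By linearity: E[X] = Σ_H E[X_H] = 177843714048000 · p^{18} = 177843714048000 · 5559917313492231481/39346408075296537575424 = 82786473808235140223154875/3294258113514384.
Numerically: E[X] ≈ 2.51305e+10.

E[X] = 177843714048000 · (11/18)^{18} = 82786473808235140223154875/3294258113514384 ≈ 2.51305e+10.


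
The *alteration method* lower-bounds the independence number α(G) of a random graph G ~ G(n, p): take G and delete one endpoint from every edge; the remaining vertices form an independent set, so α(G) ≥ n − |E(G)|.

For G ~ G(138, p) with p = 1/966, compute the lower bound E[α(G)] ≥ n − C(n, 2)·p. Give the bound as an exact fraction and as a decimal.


E[|E(G)|] = C(138, 2)·p = 9453 · (1/966) = 137/14.
E[α(G)] ≥ n − E[|E(G)|] = 138 − 137/14 = 1795/14.
Numerically: ≈ 128.2143.
(This is only a lower bound; the true E[α(G)] may be larger.)

E[α(G)] ≥ 1795/14 ≈ 128.2143.


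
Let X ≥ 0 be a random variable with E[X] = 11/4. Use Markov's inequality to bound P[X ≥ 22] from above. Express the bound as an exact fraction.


μ = E[X] = 11/4, a = 22.
Markov: P[X ≥ 22] ≤ μ/a = (11/4)/22 = 1/8.
Numerically: ≈ 0.125.
(Since a = 22 > μ = 2.750, the bound 1/8 is < 1 and informative.)

P[X ≥ 22] ≤ 1/8 ≈ 0.125.


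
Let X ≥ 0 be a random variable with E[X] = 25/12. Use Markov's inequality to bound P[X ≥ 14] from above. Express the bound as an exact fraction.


μ = E[X] = 25/12, a = 14.
Markov: P[X ≥ 14] ≤ μ/a = (25/12)/14 = 25/168.
Numerically: ≈ 0.149.
(Since a = 14 > μ = 2.083, the bound 25/168 is < 1 and informative.)

P[X ≥ 14] ≤ 25/168 ≈ 0.149.


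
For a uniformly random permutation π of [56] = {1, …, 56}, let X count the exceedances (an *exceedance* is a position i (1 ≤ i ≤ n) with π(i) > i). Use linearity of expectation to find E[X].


Write X = Σ_{i=1}^{56} X_i, where X_i = 1_{π(i) > i}.
For each fixed i, π(i) is uniform over {1, …, 56} (marginal of a uniform permutation), so P[π(i) > i] = (n − i)/n. Summing: Σ_{i=1}^{56} (n − i)/n = (0 + 1 + … + 55)/56 = 56(56 − 1)/(2·56) = (56 − 1)/2.
Hence E[X] = Σ_{i=1}^{56} (56 − i)/56 = 55/2 ≈ 27.50000.

E[X] = 55/2 = 27.50000.


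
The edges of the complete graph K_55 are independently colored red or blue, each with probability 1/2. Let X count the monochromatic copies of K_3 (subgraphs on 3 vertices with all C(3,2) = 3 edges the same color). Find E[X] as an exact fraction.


Let X = Σ_S X_S over the C(55, 3) = 26235 subsets S of size 3, where X_S = 1 if the K_3 on S is monochromatic.
For a fixed S, the K_3 on S has C(3, 2) = 3 edges. P[all 3 edges red] = (1/2)^3, and likewise for blue, so P[monochromatic] = 2·(1/2)^3 = 2^{1 − 3} = 1/4.
By linearity of expectation: E[X] = C(55, 3) · 2^{1 − 3} = 26235 · 1/4 = 26235/4.
Numerically: E[X] ≈ 6558.75000.

E[X] = C(55,3)·2^(1−C(3,2)) = 26235/4 ≈ 6558.75000.


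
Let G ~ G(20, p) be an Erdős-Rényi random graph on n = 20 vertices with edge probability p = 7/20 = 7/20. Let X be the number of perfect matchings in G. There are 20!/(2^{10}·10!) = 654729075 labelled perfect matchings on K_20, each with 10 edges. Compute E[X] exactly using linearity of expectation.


K_20 has 20!/(2^{10}·10!) = 654729075 labelled perfect matchings.
For each such perfect matching H, let X_H = 1 if all 10 edges of H are present in G. Then P[X_H = 1] = p^{10} = (7/20)^{10} = 282475249/10240000000000.
By linearity: E[X] = Σ_H E[X_H] = 654729075 · p^{10} = 654729075 · 282475249/10240000000000 = 7397790339526587/409600000000.
Numerically: E[X] ≈ 18061.

E[X] = 654729075 · (7/20)^{10} = 7397790339526587/409600000000 ≈ 18061.


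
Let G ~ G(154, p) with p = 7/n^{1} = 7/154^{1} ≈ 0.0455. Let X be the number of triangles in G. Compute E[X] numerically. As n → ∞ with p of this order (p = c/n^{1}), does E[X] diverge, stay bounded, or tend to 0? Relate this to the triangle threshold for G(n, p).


Number of potential triangles: C(154, 3) = 596904.
Each occurs with probability p³ ≈ (0.0455)³ ≈ 9.39144e-05.
By linearity: E[X] = C(154, 3)·p³ ≈ 596904 · 9.39144e-05 ≈ 56.058.
Here α = 1, so p = 7/n is exactly at the triangle threshold p ~ 1/n. Asymptotically E[X] → c³/6 = 7³/6 = 343/6 ≈ 57.167, a bounded constant. In this regime the triangle count is asymptotically Poisson(c³/6).

E[X] ≈ 56.058; in regime p = Θ(1/n^{1}) E[X] stays bounded (at the triangle threshold p ~ 1/n).


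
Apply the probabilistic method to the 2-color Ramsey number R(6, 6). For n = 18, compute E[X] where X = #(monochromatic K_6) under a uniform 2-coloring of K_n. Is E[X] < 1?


E[X] = C(18, 6) · 2^{1 − 15} = 18564 · 2^{−14} = 18564/16384.
As a reduced fraction: E[X] = 4641/4096 ≈ 1.1331.
Is E[X] < 1? NO.
Since E[X] ≥ 1, the first-moment bound is inconclusive at n = 18; it does NOT by itself certify R(6, 6) > 18.

E[X] = 4641/4096 ≈ 1.1331; E[X] ≥ 1; first-moment method inconclusive here.


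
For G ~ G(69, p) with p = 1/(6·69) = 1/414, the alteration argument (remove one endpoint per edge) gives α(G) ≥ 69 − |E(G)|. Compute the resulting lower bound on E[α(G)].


E[|E(G)|] = C(69, 2)·p = 2346 · (1/414) = 17/3.
E[α(G)] ≥ n − E[|E(G)|] = 69 − 17/3 = 190/3.
Numerically: ≈ 63.333333.
(This is only a lower bound; the true E[α(G)] may be larger.)

E[α(G)] ≥ 190/3 ≈ 63.333333.


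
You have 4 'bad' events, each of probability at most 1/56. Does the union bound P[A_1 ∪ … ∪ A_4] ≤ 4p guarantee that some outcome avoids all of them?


Union bound: P[∪_{i=1}^{4} A_i] ≤ Σ_i P[A_i] ≤ 4·p = 4·(1/56) = 1/14.
Numerically: 1/14 ≈ 0.0714286.
Is 1/14 < 1? YES.
Since P[∪ A_i] ≤ 1/14 < 1, the complement has P[∩ A_i^c] ≥ 1 − 1/14 = 13/14 > 0, so some outcome avoids every A_i.

4·p = 1/14 ≈ 0.0714286; existence CERTIFIED by the union bound.


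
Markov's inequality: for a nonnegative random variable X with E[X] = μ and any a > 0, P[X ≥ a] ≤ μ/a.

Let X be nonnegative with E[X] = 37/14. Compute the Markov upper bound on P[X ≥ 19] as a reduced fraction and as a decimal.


μ = E[X] = 37/14, a = 19.
Markov: P[X ≥ 19] ≤ μ/a = (37/14)/19 = 37/266.
Numerically: ≈ 0.13910.
(Since a = 19 > μ = 2.64286, the bound 37/266 is < 1 and informative.)

P[X ≥ 19] ≤ 37/266 ≈ 0.13910.


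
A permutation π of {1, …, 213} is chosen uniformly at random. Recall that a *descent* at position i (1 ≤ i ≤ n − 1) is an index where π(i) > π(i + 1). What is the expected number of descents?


Write X = Σ X_I over i = 1, …, 212, with X_I the indicator of one descent.
There are 212 indicators.
For each fixed i, the pair (π(i), π(i+1)) is a uniformly random ordered pair of distinct values from {1, …, 213}; by symmetry P[π(i) > π(i+1)] = 1/2.
By linearity: E[X] = 212 · (1/2) = (213 − 1) · (1/2) = 106 ≈ 106.0000.

E[X] = 106 = 106.0000.


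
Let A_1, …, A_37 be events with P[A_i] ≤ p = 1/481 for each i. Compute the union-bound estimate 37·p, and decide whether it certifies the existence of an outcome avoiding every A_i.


Union bound: P[∪_{i=1}^{37} A_i] ≤ Σ_i P[A_i] ≤ 37·p = 37·(1/481) = 1/13.
Numerically: 1/13 ≈ 0.07692.
Is 1/13 < 1? YES.
Since P[∪ A_i] ≤ 1/13 < 1, the complement has P[∩ A_i^c] ≥ 1 − 1/13 = 12/13 > 0, so some outcome avoids every A_i.

37·p = 1/13 ≈ 0.07692; existence CERTIFIED by the union bound.


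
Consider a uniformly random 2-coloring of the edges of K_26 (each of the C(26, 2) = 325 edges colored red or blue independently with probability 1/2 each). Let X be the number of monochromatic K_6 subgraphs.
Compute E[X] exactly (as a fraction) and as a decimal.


Let X = Σ_S X_S over the C(26, 6) = 230230 subsets S of size 6, where X_S = 1 if the K_6 on S is monochromatic.
For a fixed S, the K_6 on S has C(6, 2) = 15 edges. P[all 15 edges red] = (1/2)^15, and likewise for blue, so P[monochromatic] = 2·(1/2)^15 = 2^{1 − 15} = 1/16384.
By linearity of expectation: E[X] = C(26, 6) · 2^{1 − 15} = 230230 · 1/16384 = 115115/8192.
Numerically: E[X] ≈ 14.052.

E[X] = C(26,6)·2^(1−C(6,2)) = 115115/8192 ≈ 14.052.


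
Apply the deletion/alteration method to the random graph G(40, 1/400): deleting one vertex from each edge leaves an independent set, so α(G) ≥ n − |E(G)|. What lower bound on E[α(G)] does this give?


E[|E(G)|] = C(40, 2)·p = 780 · (1/400) = 39/20.
E[α(G)] ≥ n − E[|E(G)|] = 40 − 39/20 = 761/20.
Numerically: ≈ 38.050.
(This is only a lower bound; the true E[α(G)] may be larger.)

E[α(G)] ≥ 761/20 ≈ 38.050.


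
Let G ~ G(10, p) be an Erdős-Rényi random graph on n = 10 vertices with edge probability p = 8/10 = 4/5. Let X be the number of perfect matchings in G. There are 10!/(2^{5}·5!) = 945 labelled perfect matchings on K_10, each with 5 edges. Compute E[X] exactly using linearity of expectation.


K_10 has 10!/(2^{5}·5!) = 945 labelled perfect matchings.
For each such perfect matching H, let X_H = 1 if all 5 edges of H are present in G. Then P[X_H = 1] = p^{5} = (4/5)^{5} = 1024/3125.
By linearity: E[X] = Σ_H E[X_H] = 945 · p^{5} = 945 · 1024/3125 = 193536/625.
Numerically: E[X] ≈ 309.658.

E[X] = 945 · (4/5)^{5} = 193536/625 ≈ 309.658.


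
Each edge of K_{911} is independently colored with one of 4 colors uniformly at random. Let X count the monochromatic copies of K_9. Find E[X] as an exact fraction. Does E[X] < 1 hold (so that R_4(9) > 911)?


E[X] = C(911, 9) · 4^{1 − 36} = 1144686900492291197405 · 4^{−35} = 1144686900492291197405/1180591620717411303424.
As a reduced fraction: E[X] = 1144686900492291197405/1180591620717411303424 ≈ 0.9695875.
Is E[X] < 1? YES.
Since E[X] < 1, there exists a 4-coloring of K_{911} with no monochromatic K_9; hence R_4(9) > 911.

E[X] = 1144686900492291197405/1180591620717411303424 ≈ 0.9695875; E[X] < 1, so R_4(9) > 911.


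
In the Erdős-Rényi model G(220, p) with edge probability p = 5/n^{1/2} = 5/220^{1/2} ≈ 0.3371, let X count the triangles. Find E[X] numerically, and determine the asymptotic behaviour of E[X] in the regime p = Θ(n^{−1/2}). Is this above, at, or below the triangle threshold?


Number of potential triangles: C(220, 3) = 1750540.
Each occurs with probability p³ ≈ (0.3371)³ ≈ 3.8306810e-02.
By linearity: E[X] = C(220, 3)·p³ ≈ 1750540 · 3.8306810e-02 ≈ 67057.60382.
Since α = 1/2 < 1, p = c/n^{1/2} ≫ 1/n is above the triangle threshold p ~ 1/n. Asymptotically E[X] ~ (c³/6)·n^{3(1−α)} = (5³/6)·n^{1.5} → ∞; triangles are abundant w.h.p.

E[X] ≈ 67057.60382; in regime p = Θ(1/n^{1/2}) E[X] diverges (above the triangle threshold p ~ 1/n).


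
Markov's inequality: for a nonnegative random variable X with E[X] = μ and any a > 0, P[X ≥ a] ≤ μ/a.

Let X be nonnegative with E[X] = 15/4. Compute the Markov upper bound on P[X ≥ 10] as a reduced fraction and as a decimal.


μ = E[X] = 15/4, a = 10.
Markov: P[X ≥ 10] ≤ μ/a = (15/4)/10 = 3/8.
Numerically: ≈ 0.37500.
(Since a = 10 > μ = 3.75000, the bound 3/8 is < 1 and informative.)

P[X ≥ 10] ≤ 3/8 ≈ 0.37500.


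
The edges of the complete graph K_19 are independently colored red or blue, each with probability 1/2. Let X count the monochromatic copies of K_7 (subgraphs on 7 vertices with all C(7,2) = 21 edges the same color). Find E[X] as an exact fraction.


Let X = Σ_S X_S over the C(19, 7) = 50388 subsets S of size 7, where X_S = 1 if the K_7 on S is monochromatic.
For a fixed S, the K_7 on S has C(7, 2) = 21 edges. P[all 21 edges red] = (1/2)^21, and likewise for blue, so P[monochromatic] = 2·(1/2)^21 = 2^{1 − 21} = 1/1048576.
Summing: E[X] = C(19, 7) · 2^{1 − 21} = 50388 · 1/1048576 = 12597/262144.
Numerically: E[X] ≈ 0.0481.

E[X] = C(19,7)·2^(1−C(7,2)) = 12597/262144 ≈ 0.0481.


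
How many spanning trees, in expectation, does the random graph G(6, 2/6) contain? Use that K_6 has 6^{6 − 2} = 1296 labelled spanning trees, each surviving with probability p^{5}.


K_6 has 6^{6 − 2} = 1296 labelled spanning trees.
For each such spanning tree H, let X_H = 1 if all 5 edges of H are present in G. Then P[X_H = 1] = p^{5} = (1/3)^{5} = 1/243.
By linearity: E[X] = Σ_H E[X_H] = 1296 · p^{5} = 1296 · 1/243 = 16/3.
Numerically: E[X] ≈ 5.3333.

E[X] = 1296 · (1/3)^{5} = 16/3 ≈ 5.3333.


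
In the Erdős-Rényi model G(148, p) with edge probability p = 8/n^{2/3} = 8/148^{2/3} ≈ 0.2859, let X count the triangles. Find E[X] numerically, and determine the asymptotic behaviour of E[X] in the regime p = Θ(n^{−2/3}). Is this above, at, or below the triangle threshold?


Number of potential triangles: C(148, 3) = 529396.
Each occurs with probability p³ ≈ (0.2859)³ ≈ 2.337473e-02.
By linearity: E[X] = C(148, 3)·p³ ≈ 529396 · 2.337473e-02 ≈ 12374.4865.
Since α = 2/3 < 1, p = c/n^{2/3} ≫ 1/n is above the triangle threshold p ~ 1/n. Asymptotically E[X] ~ (c³/6)·n^{3(1−α)} = (8³/6)·n^{1} → ∞; triangles are abundant w.h.p.

E[X] ≈ 12374.4865; in regime p = Θ(1/n^{2/3}) E[X] diverges (above the triangle threshold p ~ 1/n).


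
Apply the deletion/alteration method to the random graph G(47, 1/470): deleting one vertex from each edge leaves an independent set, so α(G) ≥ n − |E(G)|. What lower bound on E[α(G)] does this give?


E[|E(G)|] = C(47, 2)·p = 1081 · (1/470) = 23/10.
E[α(G)] ≥ n − E[|E(G)|] = 47 − 23/10 = 447/10.
Numerically: ≈ 44.7000.
(This is only a lower bound; the true E[α(G)] may be larger.)

E[α(G)] ≥ 447/10 ≈ 44.7000.


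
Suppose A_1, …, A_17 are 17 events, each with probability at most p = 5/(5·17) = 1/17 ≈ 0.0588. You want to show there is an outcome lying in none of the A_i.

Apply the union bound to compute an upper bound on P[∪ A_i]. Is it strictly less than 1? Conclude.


Union bound: P[∪_{i=1}^{17} A_i] ≤ Σ_i P[A_i] ≤ 17·p = 17·(1/17) = 1.
Numerically: 1 ≈ 1.0000.
Is 1 < 1? NO.
Since the bound 1 is ≥ 1, the union bound is uninformative here; it does NOT by itself certify existence.

17·p = 1 ≈ 1.0000; existence NOT certified by the union bound.


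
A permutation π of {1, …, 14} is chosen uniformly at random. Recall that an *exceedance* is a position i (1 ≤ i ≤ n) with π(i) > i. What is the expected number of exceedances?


Write X = Σ_{i=1}^{14} X_i, where X_i = 1_{π(i) > i}.
For each fixed i, π(i) is uniform over {1, …, 14} (marginal of a uniform permutation), so P[π(i) > i] = (n − i)/n. Summing: Σ_{i=1}^{14} (n − i)/n = (0 + 1 + … + 13)/14 = 14(14 − 1)/(2·14) = (14 − 1)/2.
Hence E[X] = Σ_{i=1}^{14} (14 − i)/14 = 13/2 ≈ 6.500.

E[X] = 13/2 = 6.500.


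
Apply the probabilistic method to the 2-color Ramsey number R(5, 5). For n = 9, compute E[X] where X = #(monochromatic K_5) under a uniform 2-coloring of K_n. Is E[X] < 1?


E[X] = C(9, 5) · 2^{1 − 10} = 126 · 2^{−9} = 126/512.
As a reduced fraction: E[X] = 63/256 ≈ 0.246094.
Is E[X] < 1? YES.
Since E[X] < 1, there exists a 2-coloring of K_{9} with no monochromatic K_5; hence R(5, 5) > 9.

E[X] = 63/256 ≈ 0.246094; E[X] < 1, so R(5, 5) > 9.


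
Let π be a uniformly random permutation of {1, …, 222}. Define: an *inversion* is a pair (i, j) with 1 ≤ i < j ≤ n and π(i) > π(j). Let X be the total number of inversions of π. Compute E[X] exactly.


Write X = Σ X_I over the C(222, 2) = 24531 pairs i < j, with X_I the indicator of one inversion.
There are 24531 indicators.
For each fixed pair i < j, the values π(i) and π(j) are two distinct elements of {1, …, 222} in uniformly random order; by symmetry P[π(i) > π(j)] = 1/2.
By linearity: E[X] = 24531 · (1/2) = C(222, 2) · (1/2) = 24531/2 = 24531/2 ≈ 12265.5000.

E[X] = 24531/2 = 12265.5000.


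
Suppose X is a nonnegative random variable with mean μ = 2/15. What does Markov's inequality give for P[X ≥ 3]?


μ = E[X] = 2/15, a = 3.
Markov: P[X ≥ 3] ≤ μ/a = (2/15)/3 = 2/45.
Numerically: ≈ 0.0444.
(Since a = 3 > μ = 0.1333, the bound 2/45 is < 1 and informative.)

P[X ≥ 3] ≤ 2/45 ≈ 0.0444.


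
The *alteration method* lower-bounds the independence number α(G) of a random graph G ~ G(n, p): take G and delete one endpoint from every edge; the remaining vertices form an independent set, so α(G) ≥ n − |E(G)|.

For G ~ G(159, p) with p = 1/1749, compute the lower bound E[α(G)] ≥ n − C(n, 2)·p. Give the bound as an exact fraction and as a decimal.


E[|E(G)|] = C(159, 2)·p = 12561 · (1/1749) = 79/11.
E[α(G)] ≥ n − E[|E(G)|] = 159 − 79/11 = 1670/11.
Numerically: ≈ 151.818182.
(This is only a lower bound; the true E[α(G)] may be larger.)

E[α(G)] ≥ 1670/11 ≈ 151.818182.


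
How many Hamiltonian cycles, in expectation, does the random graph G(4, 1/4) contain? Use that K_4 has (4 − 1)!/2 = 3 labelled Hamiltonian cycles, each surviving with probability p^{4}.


K_4 has (4 − 1)!/2 = 3 labelled Hamiltonian cycles.
For each such Hamiltonian cycle H, let X_H = 1 if all 4 edges of H are present in G. Then P[X_H = 1] = p^{4} = (1/4)^{4} = 1/256.
By linearity: E[X] = Σ_H E[X_H] = 3 · p^{4} = 3 · 1/256 = 3/256.
Numerically: E[X] ≈ 0.0117.

E[X] = 3 · (1/4)^{4} = 3/256 ≈ 0.0117.


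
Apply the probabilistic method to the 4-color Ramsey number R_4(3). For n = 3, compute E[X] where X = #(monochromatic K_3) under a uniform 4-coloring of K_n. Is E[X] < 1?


E[X] = C(3, 3) · 4^{1 − 3} = 1 · 4^{−2} = 1/16.
As a reduced fraction: E[X] = 1/16 ≈ 0.06250.
Is E[X] < 1? YES.
Since E[X] < 1, there exists a 4-coloring of K_{3} with no monochromatic K_3; hence R_4(3) > 3.

E[X] = 1/16 ≈ 0.06250; E[X] < 1, so R_4(3) > 3.


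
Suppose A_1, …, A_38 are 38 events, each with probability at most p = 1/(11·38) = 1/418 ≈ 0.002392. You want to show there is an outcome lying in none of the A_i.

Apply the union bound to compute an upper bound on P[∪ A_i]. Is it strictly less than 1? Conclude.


Union bound: P[∪_{i=1}^{38} A_i] ≤ Σ_i P[A_i] ≤ 38·p = 38·(1/418) = 1/11.
Numerically: 1/11 ≈ 0.090909.
Is 1/11 < 1? YES.
Since P[∪ A_i] ≤ 1/11 < 1, the complement has P[∩ A_i^c] ≥ 1 − 1/11 = 10/11 > 0, so some outcome avoids every A_i.

38·p = 1/11 ≈ 0.090909; existence CERTIFIED by the union bound.


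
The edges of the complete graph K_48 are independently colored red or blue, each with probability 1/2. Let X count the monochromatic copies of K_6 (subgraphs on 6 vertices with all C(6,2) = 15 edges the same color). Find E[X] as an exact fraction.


Let X = Σ_S X_S over the C(48, 6) = 12271512 subsets S of size 6, where X_S = 1 if the K_6 on S is monochromatic.
For a fixed S, the K_6 on S has C(6, 2) = 15 edges. P[all 15 edges red] = (1/2)^15, and likewise for blue, so P[monochromatic] = 2·(1/2)^15 = 2^{1 − 15} = 1/16384.
By linearity: E[X] = C(48, 6) · 2^{1 − 15} = 12271512 · 1/16384 = 1533939/2048.
Numerically: E[X] ≈ 748.99365.

E[X] = C(48,6)·2^(1−C(6,2)) = 1533939/2048 ≈ 748.99365.


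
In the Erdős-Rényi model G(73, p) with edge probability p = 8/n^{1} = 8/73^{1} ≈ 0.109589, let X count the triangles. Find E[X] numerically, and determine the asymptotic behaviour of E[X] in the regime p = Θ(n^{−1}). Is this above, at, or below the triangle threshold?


Number of potential triangles: C(73, 3) = 62196.
Each occurs with probability p³ ≈ (0.109589)³ ≈ 1.31613786e-03.
By linearity: E[X] = C(73, 3)·p³ ≈ 62196 · 1.31613786e-03 ≈ 81.858510.
Here α = 1, so p = 8/n is exactly at the triangle threshold p ~ 1/n. Asymptotically E[X] → c³/6 = 8³/6 = 256/3 ≈ 85.333333, a bounded constant. In this regime the triangle count is asymptotically Poisson(c³/6).

E[X] ≈ 81.858510; in regime p = Θ(1/n^{1}) E[X] stays bounded (at the triangle threshold p ~ 1/n).


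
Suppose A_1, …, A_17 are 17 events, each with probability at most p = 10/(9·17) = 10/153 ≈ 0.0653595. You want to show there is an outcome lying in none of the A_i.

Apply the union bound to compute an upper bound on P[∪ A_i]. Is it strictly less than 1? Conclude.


Union bound: P[∪_{i=1}^{17} A_i] ≤ Σ_i P[A_i] ≤ 17·p = 17·(10/153) = 10/9.
Numerically: 10/9 ≈ 1.1111111.
Is 10/9 < 1? NO.
Since the bound 10/9 is ≥ 1, the union bound is uninformative here; it does NOT by itself certify existence.

17·p = 10/9 ≈ 1.1111111; existence NOT certified by the union bound.


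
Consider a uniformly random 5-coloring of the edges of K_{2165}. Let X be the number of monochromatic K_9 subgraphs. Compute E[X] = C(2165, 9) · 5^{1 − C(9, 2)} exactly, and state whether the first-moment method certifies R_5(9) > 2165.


E[X] = C(2165, 9) · 5^{1 − 36} = 2832220612024886803272630 · 5^{−35} = 2832220612024886803272630/2910383045673370361328125.
As a reduced fraction: E[X] = 566444122404977360654526/582076609134674072265625 ≈ 0.9731.
Is E[X] < 1? YES.
Since E[X] < 1, there exists a 5-coloring of K_{2165} with no monochromatic K_9; hence R_5(9) > 2165.

E[X] = 566444122404977360654526/582076609134674072265625 ≈ 0.9731; E[X] < 1, so R_5(9) > 2165.


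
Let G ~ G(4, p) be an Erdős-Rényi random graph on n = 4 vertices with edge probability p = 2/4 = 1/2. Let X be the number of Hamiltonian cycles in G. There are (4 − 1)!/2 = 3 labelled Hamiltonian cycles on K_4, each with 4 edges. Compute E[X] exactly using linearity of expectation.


K_4 has (4 − 1)!/2 = 3 labelled Hamiltonian cycles.
For each such Hamiltonian cycle H, let X_H = 1 if all 4 edges of H are present in G. Then P[X_H = 1] = p^{4} = (1/2)^{4} = 1/16.
By linearity: E[X] = Σ_H E[X_H] = 3 · p^{4} = 3 · 1/16 = 3/16.
Numerically: E[X] ≈ 0.1875.

E[X] = 3 · (1/2)^{4} = 3/16 ≈ 0.1875.


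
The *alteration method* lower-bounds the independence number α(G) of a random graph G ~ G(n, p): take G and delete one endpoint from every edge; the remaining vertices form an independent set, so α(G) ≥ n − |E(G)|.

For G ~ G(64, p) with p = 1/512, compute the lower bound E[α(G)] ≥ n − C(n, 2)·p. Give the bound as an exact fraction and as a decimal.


E[|E(G)|] = C(64, 2)·p = 2016 · (1/512) = 63/16.
E[α(G)] ≥ n − E[|E(G)|] = 64 − 63/16 = 961/16.
Numerically: ≈ 60.062.
(This is only a lower bound; the true E[α(G)] may be larger.)

E[α(G)] ≥ 961/16 ≈ 60.062.


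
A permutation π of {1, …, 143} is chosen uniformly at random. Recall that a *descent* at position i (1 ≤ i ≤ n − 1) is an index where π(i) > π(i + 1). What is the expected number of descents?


Write X = Σ X_I over i = 1, …, 142, with X_I the indicator of one descent.
There are 142 indicators.
For each fixed i, the pair (π(i), π(i+1)) is a uniformly random ordered pair of distinct values from {1, …, 143}; by symmetry P[π(i) > π(i+1)] = 1/2.
By linearity: E[X] = 142 · (1/2) = (143 − 1) · (1/2) = 71 ≈ 71.000.

E[X] = 71 = 71.000.


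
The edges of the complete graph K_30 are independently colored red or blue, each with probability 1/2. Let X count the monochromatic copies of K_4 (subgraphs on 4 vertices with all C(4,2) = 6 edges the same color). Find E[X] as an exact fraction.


Let X = Σ_S X_S over the C(30, 4) = 27405 subsets S of size 4, where X_S = 1 if the K_4 on S is monochromatic.
For a fixed S, the K_4 on S has C(4, 2) = 6 edges. P[all 6 edges red] = (1/2)^6, and likewise for blue, so P[monochromatic] = 2·(1/2)^6 = 2^{1 − 6} = 1/32.
By linearity of expectation: E[X] = C(30, 4) · 2^{1 − 6} = 27405 · 1/32 = 27405/32.
Numerically: E[X] ≈ 856.40625.

E[X] = C(30,4)·2^(1−C(4,2)) = 27405/32 ≈ 856.40625.


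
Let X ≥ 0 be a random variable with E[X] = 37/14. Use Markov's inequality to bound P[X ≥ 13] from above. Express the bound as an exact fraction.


μ = E[X] = 37/14, a = 13.
Markov: P[X ≥ 13] ≤ μ/a = (37/14)/13 = 37/182.
Numerically: ≈ 0.203.
(Since a = 13 > μ = 2.643, the bound 37/182 is < 1 and informative.)

P[X ≥ 13] ≤ 37/182 ≈ 0.203.


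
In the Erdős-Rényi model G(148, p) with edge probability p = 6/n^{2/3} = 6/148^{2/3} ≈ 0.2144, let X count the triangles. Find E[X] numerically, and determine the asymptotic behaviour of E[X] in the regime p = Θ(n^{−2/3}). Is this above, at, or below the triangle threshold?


Number of potential triangles: C(148, 3) = 529396.
Each occurs with probability p³ ≈ (0.2144)³ ≈ 9.861213e-03.
By linearity: E[X] = C(148, 3)·p³ ≈ 529396 · 9.861213e-03 ≈ 5220.4865.
Since α = 2/3 < 1, p = c/n^{2/3} ≫ 1/n is above the triangle threshold p ~ 1/n. Asymptotically E[X] ~ (c³/6)·n^{3(1−α)} = (6³/6)·n^{1} → ∞; triangles are abundant w.h.p.

E[X] ≈ 5220.4865; in regime p = Θ(1/n^{2/3}) E[X] diverges (above the triangle threshold p ~ 1/n).


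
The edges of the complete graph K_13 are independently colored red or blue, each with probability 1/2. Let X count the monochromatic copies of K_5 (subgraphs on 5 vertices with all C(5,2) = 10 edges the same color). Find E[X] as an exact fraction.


Let X = Σ_S X_S over the C(13, 5) = 1287 subsets S of size 5, where X_S = 1 if the K_5 on S is monochromatic.
For a fixed S, the K_5 on S has C(5, 2) = 10 edges. P[all 10 edges red] = (1/2)^10, and likewise for blue, so P[monochromatic] = 2·(1/2)^10 = 2^{1 − 10} = 1/512.
By linearity of expectation: E[X] = C(13, 5) · 2^{1 − 10} = 1287 · 1/512 = 1287/512.
Numerically: E[X] ≈ 2.513672.

E[X] = C(13,5)·2^(1−C(5,2)) = 1287/512 ≈ 2.513672.


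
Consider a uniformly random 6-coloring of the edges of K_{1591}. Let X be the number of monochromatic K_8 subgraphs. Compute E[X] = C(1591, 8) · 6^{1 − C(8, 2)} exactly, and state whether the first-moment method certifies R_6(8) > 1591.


E[X] = C(1591, 8) · 6^{1 − 28} = 1000427749141189953870 · 6^{−27} = 1000427749141189953870/1023490369077469249536.
As a reduced fraction: E[X] = 55579319396732775215/56860576059859402752 ≈ 0.9774667.
Is E[X] < 1? YES.
Since E[X] < 1, there exists a 6-coloring of K_{1591} with no monochromatic K_8; hence R_6(8) > 1591.

E[X] = 55579319396732775215/56860576059859402752 ≈ 0.9774667; E[X] < 1, so R_6(8) > 1591.


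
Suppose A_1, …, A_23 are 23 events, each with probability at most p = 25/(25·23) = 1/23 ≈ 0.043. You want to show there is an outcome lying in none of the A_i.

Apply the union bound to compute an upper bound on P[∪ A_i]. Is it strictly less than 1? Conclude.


Union bound: P[∪_{i=1}^{23} A_i] ≤ Σ_i P[A_i] ≤ 23·p = 23·(1/23) = 1.
Numerically: 1 ≈ 1.000.
Is 1 < 1? NO.
Since the bound 1 is ≥ 1, the union bound is uninformative here; it does NOT by itself certify existence.

23·p = 1 ≈ 1.000; existence NOT certified by the union bound.


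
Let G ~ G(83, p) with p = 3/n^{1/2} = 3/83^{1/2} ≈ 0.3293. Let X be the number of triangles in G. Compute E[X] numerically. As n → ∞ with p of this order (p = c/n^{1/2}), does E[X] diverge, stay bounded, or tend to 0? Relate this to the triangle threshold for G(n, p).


Number of potential triangles: C(83, 3) = 91881.
Each occurs with probability p³ ≈ (0.3293)³ ≈ 3.570645e-02.
By linearity: E[X] = C(83, 3)·p³ ≈ 91881 · 3.570645e-02 ≈ 3280.7440.
Since α = 1/2 < 1, p = c/n^{1/2} ≫ 1/n is above the triangle threshold p ~ 1/n. Asymptotically E[X] ~ (c³/6)·n^{3(1−α)} = (3³/6)·n^{1.5} → ∞; triangles are abundant w.h.p.

E[X] ≈ 3280.7440; in regime p = Θ(1/n^{1/2}) E[X] diverges (above the triangle threshold p ~ 1/n).


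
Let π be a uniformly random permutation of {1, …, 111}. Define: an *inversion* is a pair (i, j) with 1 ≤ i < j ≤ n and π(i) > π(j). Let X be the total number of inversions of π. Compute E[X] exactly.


Write X = Σ X_I over the C(111, 2) = 6105 pairs i < j, with X_I the indicator of one inversion.
There are 6105 indicators.
For each fixed pair i < j, the values π(i) and π(j) are two distinct elements of {1, …, 111} in uniformly random order; by symmetry P[π(i) > π(j)] = 1/2.
By linearity: E[X] = 6105 · (1/2) = C(111, 2) · (1/2) = 6105/2 = 6105/2 ≈ 3052.50000.

E[X] = 6105/2 = 3052.50000.


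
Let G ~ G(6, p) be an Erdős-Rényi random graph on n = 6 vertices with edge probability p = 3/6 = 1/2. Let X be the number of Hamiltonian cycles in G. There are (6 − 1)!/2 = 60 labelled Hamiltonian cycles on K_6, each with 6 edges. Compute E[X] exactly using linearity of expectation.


K_6 has (6 − 1)!/2 = 60 labelled Hamiltonian cycles.
For each such Hamiltonian cycle H, let X_H = 1 if all 6 edges of H are present in G. Then P[X_H = 1] = p^{6} = (1/2)^{6} = 1/64.
By linearity: E[X] = Σ_H E[X_H] = 60 · p^{6} = 60 · 1/64 = 15/16.
Numerically: E[X] ≈ 0.938.

E[X] = 60 · (1/2)^{6} = 15/16 ≈ 0.938.


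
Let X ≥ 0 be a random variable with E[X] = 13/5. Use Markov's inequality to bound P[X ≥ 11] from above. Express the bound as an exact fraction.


μ = E[X] = 13/5, a = 11.
Markov: P[X ≥ 11] ≤ μ/a = (13/5)/11 = 13/55.
Numerically: ≈ 0.236.
(Since a = 11 > μ = 2.600, the bound 13/55 is < 1 and informative.)

P[X ≥ 11] ≤ 13/55 ≈ 0.236.


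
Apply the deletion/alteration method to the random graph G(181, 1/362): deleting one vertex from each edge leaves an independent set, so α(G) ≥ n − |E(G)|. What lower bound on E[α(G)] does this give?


E[|E(G)|] = C(181, 2)·p = 16290 · (1/362) = 45.
E[α(G)] ≥ n − E[|E(G)|] = 181 − 45 = 136.
Numerically: ≈ 136.00000.
(This is only a lower bound; the true E[α(G)] may be larger.)

E[α(G)] ≥ 136 ≈ 136.00000.


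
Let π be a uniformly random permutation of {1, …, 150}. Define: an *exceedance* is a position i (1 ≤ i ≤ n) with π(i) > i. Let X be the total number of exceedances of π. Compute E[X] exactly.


Write X = Σ_{i=1}^{150} X_i, where X_i = 1_{π(i) > i}.
For each fixed i, π(i) is uniform over {1, …, 150} (marginal of a uniform permutation), so P[π(i) > i] = (n − i)/n. Summing: Σ_{i=1}^{150} (n − i)/n = (0 + 1 + … + 149)/150 = 150(150 − 1)/(2·150) = (150 − 1)/2.
Hence E[X] = Σ_{i=1}^{150} (150 − i)/150 = 149/2 ≈ 74.500000.

E[X] = 149/2 = 74.500000.


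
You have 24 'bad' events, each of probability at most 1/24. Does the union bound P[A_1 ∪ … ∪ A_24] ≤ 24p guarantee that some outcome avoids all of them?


Union bound: P[∪_{i=1}^{24} A_i] ≤ Σ_i P[A_i] ≤ 24·p = 24·(1/24) = 1.
Numerically: 1 ≈ 1.000000.
Is 1 < 1? NO.
Since the bound 1 is ≥ 1, the union bound is uninformative here; it does NOT by itself certify existence.

24·p = 1 ≈ 1.000000; existence NOT certified by the union bound.


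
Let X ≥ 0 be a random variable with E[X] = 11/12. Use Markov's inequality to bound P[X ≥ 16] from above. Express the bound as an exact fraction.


μ = E[X] = 11/12, a = 16.
Markov: P[X ≥ 16] ≤ μ/a = (11/12)/16 = 11/192.
Numerically: ≈ 0.057292.
(Since a = 16 > μ = 0.916667, the bound 11/192 is < 1 and informative.)

P[X ≥ 16] ≤ 11/192 ≈ 0.057292.


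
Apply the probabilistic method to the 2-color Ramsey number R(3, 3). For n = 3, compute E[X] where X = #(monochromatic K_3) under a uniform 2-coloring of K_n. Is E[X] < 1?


E[X] = C(3, 3) · 2^{1 − 3} = 1 · 2^{−2} = 1/4.
As a reduced fraction: E[X] = 1/4 ≈ 0.2500.
Is E[X] < 1? YES.
Since E[X] < 1, there exists a 2-coloring of K_{3} with no monochromatic K_3; hence R(3, 3) > 3.

E[X] = 1/4 ≈ 0.2500; E[X] < 1, so R(3, 3) > 3.


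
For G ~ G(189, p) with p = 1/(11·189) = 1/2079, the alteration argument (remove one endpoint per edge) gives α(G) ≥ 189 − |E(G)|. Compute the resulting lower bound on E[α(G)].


E[|E(G)|] = C(189, 2)·p = 17766 · (1/2079) = 94/11.
E[α(G)] ≥ n − E[|E(G)|] = 189 − 94/11 = 1985/11.
Numerically: ≈ 180.455.
(This is only a lower bound; the true E[α(G)] may be larger.)

E[α(G)] ≥ 1985/11 ≈ 180.455.


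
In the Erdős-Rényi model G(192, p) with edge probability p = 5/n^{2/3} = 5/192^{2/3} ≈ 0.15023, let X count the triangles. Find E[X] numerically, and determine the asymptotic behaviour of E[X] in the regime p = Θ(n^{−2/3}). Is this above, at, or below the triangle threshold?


Number of potential triangles: C(192, 3) = 1161280.
Each occurs with probability p³ ≈ (0.15023)³ ≈ 3.3908420e-03.
By linearity: E[X] = C(192, 3)·p³ ≈ 1161280 · 3.3908420e-03 ≈ 3937.71701.
Since α = 2/3 < 1, p = c/n^{2/3} ≫ 1/n is above the triangle threshold p ~ 1/n. Asymptotically E[X] ~ (c³/6)·n^{3(1−α)} = (5³/6)·n^{1} → ∞; triangles are abundant w.h.p.

E[X] ≈ 3937.71701; in regime p = Θ(1/n^{2/3}) E[X] diverges (above the triangle threshold p ~ 1/n).


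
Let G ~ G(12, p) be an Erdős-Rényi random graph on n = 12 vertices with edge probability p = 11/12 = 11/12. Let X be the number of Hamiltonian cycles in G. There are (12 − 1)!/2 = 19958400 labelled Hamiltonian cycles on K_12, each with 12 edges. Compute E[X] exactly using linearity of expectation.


K_12 has (12 − 1)!/2 = 19958400 labelled Hamiltonian cycles.
For each such Hamiltonian cycle H, let X_H = 1 if all 12 edges of H are present in G. Then P[X_H = 1] = p^{12} = (11/12)^{12} = 3138428376721/8916100448256.
By linearity of expectation: E[X] = Σ_H E[X_H] = 19958400 · p^{12} = 19958400 · 3138428376721/8916100448256 = 6041474625187925/859963392.
Numerically: E[X] ≈ 7.02527e+06.

E[X] = 19958400 · (11/12)^{12} = 6041474625187925/859963392 ≈ 7.02527e+06.


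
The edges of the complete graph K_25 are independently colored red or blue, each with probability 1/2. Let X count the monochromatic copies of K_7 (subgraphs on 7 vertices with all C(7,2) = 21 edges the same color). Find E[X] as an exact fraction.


Let X = Σ_S X_S over the C(25, 7) = 480700 subsets S of size 7, where X_S = 1 if the K_7 on S is monochromatic.
For a fixed S, the K_7 on S has C(7, 2) = 21 edges. P[all 21 edges red] = (1/2)^21, and likewise for blue, so P[monochromatic] = 2·(1/2)^21 = 2^{1 − 21} = 1/1048576.
By linearity of expectation: E[X] = C(25, 7) · 2^{1 − 21} = 480700 · 1/1048576 = 120175/262144.
Numerically: E[X] ≈ 0.45843.

E[X] = C(25,7)·2^(1−C(7,2)) = 120175/262144 ≈ 0.45843.


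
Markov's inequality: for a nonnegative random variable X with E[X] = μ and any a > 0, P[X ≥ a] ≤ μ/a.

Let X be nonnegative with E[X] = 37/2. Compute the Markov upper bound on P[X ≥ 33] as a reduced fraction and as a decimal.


μ = E[X] = 37/2, a = 33.
Markov: P[X ≥ 33] ≤ μ/a = (37/2)/33 = 37/66.
Numerically: ≈ 0.56061.
(Since a = 33 > μ = 18.50000, the bound 37/66 is < 1 and informative.)

P[X ≥ 33] ≤ 37/66 ≈ 0.56061.


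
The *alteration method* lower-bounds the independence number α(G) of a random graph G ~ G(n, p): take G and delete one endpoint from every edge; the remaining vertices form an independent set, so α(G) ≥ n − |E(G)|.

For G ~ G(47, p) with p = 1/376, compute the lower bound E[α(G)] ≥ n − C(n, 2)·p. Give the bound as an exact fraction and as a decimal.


E[|E(G)|] = C(47, 2)·p = 1081 · (1/376) = 23/8.
E[α(G)] ≥ n − E[|E(G)|] = 47 − 23/8 = 353/8.
Numerically: ≈ 44.125000.
(This is only a lower bound; the true E[α(G)] may be larger.)

E[α(G)] ≥ 353/8 ≈ 44.125000.


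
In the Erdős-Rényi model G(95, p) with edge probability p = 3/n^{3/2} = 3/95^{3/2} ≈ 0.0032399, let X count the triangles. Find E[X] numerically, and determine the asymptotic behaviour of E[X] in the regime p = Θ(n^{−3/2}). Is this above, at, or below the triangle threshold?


Number of potential triangles: C(95, 3) = 138415.
Each occurs with probability p³ ≈ (0.0032399)³ ≈ 3.4010071e-08.
By linearity: E[X] = C(95, 3)·p³ ≈ 138415 · 3.4010071e-08 ≈ 0.00471.
Since α = 3/2 > 1, p = c/n^{3/2} = o(1/n) is below the triangle threshold p ~ 1/n. Asymptotically E[X] ~ (c³/6)·n^{3(1−α)} = (3³/6)·n^{-1.5} → 0, so by Markov's inequality G has no triangles w.h.p.

E[X] ≈ 0.00471; in regime p = Θ(1/n^{3/2}) E[X] tends to 0 (below the triangle threshold p ~ 1/n).


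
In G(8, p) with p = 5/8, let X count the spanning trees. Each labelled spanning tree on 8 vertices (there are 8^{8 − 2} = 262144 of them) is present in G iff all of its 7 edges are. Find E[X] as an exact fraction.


K_8 has 8^{8 − 2} = 262144 labelled spanning trees.
For each such spanning tree H, let X_H = 1 if all 7 edges of H are present in G. Then P[X_H = 1] = p^{7} = (5/8)^{7} = 78125/2097152.
By linearity of expectation: E[X] = Σ_H E[X_H] = 262144 · p^{7} = 262144 · 78125/2097152 = 78125/8.
Numerically: E[X] ≈ 9765.62.

E[X] = 262144 · (5/8)^{7} = 78125/8 ≈ 9765.62.


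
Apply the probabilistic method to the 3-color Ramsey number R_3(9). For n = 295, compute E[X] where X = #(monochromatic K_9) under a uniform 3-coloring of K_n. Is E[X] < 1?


E[X] = C(295, 9) · 3^{1 − 36} = 41221140106119260 · 3^{−35} = 41221140106119260/50031545098999707.
As a reduced fraction: E[X] = 41221140106119260/50031545098999707 ≈ 0.823903.
Is E[X] < 1? YES.
Since E[X] < 1, there exists a 3-coloring of K_{295} with no monochromatic K_9; hence R_3(9) > 295.

E[X] = 41221140106119260/50031545098999707 ≈ 0.823903; E[X] < 1, so R_3(9) > 295.


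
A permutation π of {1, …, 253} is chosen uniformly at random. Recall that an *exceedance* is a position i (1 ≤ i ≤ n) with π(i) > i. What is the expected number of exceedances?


Write X = Σ_{i=1}^{253} X_i, where X_i = 1_{π(i) > i}.
For each fixed i, π(i) is uniform over {1, …, 253} (marginal of a uniform permutation), so P[π(i) > i] = (n − i)/n. Summing: Σ_{i=1}^{253} (n − i)/n = (0 + 1 + … + 252)/253 = 253(253 − 1)/(2·253) = (253 − 1)/2.
Hence E[X] = Σ_{i=1}^{253} (253 − i)/253 = 126 ≈ 126.000000.

E[X] = 126 = 126.000000.


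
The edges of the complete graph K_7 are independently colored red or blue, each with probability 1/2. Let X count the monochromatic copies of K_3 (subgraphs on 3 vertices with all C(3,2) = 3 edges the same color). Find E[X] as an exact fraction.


Let X = Σ_S X_S over the C(7, 3) = 35 subsets S of size 3, where X_S = 1 if the K_3 on S is monochromatic.
For a fixed S, the K_3 on S has C(3, 2) = 3 edges. P[all 3 edges red] = (1/2)^3, and likewise for blue, so P[monochromatic] = 2·(1/2)^3 = 2^{1 − 3} = 1/4.
By linearity of expectation: E[X] = C(7, 3) · 2^{1 − 3} = 35 · 1/4 = 35/4.
Numerically: E[X] ≈ 8.75000.

E[X] = C(7,3)·2^(1−C(3,2)) = 35/4 ≈ 8.75000.


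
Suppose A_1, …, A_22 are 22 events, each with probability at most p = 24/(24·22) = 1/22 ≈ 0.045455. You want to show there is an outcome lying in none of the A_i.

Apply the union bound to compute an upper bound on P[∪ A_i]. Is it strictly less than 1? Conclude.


Union bound: P[∪_{i=1}^{22} A_i] ≤ Σ_i P[A_i] ≤ 22·p = 22·(1/22) = 1.
Numerically: 1 ≈ 1.000000.
Is 1 < 1? NO.
Since the bound 1 is ≥ 1, the union bound is uninformative here; it does NOT by itself certify existence.

22·p = 1 ≈ 1.000000; existence NOT certified by the union bound.


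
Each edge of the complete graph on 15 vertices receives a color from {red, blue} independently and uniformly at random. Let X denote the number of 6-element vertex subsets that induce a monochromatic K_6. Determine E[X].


Let X = Σ_S X_S over the C(15, 6) = 5005 subsets S of size 6, where X_S = 1 if the K_6 on S is monochromatic.
For a fixed S, the K_6 on S has C(6, 2) = 15 edges. P[all 15 edges red] = (1/2)^15, and likewise for blue, so P[monochromatic] = 2·(1/2)^15 = 2^{1 − 15} = 1/16384.
By linearity of expectation: E[X] = C(15, 6) · 2^{1 − 15} = 5005 · 1/16384 = 5005/16384.
Numerically: E[X] ≈ 0.3055.

E[X] = C(15,6)·2^(1−C(6,2)) = 5005/16384 ≈ 0.3055.


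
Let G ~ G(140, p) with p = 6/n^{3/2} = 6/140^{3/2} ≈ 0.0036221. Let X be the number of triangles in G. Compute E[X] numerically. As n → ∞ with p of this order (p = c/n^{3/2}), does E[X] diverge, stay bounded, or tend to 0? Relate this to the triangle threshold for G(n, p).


Number of potential triangles: C(140, 3) = 447580.
Each occurs with probability p³ ≈ (0.0036221)³ ≈ 4.7520127e-08.
By linearity: E[X] = C(140, 3)·p³ ≈ 447580 · 4.7520127e-08 ≈ 0.02127.
Since α = 3/2 > 1, p = c/n^{3/2} = o(1/n) is below the triangle threshold p ~ 1/n. Asymptotically E[X] ~ (c³/6)·n^{3(1−α)} = (6³/6)·n^{-1.5} → 0, so by Markov's inequality G has no triangles w.h.p.

E[X] ≈ 0.02127; in regime p = Θ(1/n^{3/2}) E[X] tends to 0 (below the triangle threshold p ~ 1/n).
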